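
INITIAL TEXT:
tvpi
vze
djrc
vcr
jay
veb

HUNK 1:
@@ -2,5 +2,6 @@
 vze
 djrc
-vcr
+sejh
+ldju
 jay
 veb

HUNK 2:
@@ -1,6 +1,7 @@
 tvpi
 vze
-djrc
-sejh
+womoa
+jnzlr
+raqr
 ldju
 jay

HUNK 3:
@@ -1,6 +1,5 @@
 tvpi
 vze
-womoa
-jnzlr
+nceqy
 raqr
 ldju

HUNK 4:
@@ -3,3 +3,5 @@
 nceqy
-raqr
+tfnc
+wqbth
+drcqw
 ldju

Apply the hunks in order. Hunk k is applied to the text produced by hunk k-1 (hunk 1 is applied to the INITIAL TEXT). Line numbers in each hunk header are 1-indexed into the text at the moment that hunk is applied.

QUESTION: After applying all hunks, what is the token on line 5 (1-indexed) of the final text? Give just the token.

Hunk 1: at line 2 remove [vcr] add [sejh,ldju] -> 7 lines: tvpi vze djrc sejh ldju jay veb
Hunk 2: at line 1 remove [djrc,sejh] add [womoa,jnzlr,raqr] -> 8 lines: tvpi vze womoa jnzlr raqr ldju jay veb
Hunk 3: at line 1 remove [womoa,jnzlr] add [nceqy] -> 7 lines: tvpi vze nceqy raqr ldju jay veb
Hunk 4: at line 3 remove [raqr] add [tfnc,wqbth,drcqw] -> 9 lines: tvpi vze nceqy tfnc wqbth drcqw ldju jay veb
Final line 5: wqbth

Answer: wqbth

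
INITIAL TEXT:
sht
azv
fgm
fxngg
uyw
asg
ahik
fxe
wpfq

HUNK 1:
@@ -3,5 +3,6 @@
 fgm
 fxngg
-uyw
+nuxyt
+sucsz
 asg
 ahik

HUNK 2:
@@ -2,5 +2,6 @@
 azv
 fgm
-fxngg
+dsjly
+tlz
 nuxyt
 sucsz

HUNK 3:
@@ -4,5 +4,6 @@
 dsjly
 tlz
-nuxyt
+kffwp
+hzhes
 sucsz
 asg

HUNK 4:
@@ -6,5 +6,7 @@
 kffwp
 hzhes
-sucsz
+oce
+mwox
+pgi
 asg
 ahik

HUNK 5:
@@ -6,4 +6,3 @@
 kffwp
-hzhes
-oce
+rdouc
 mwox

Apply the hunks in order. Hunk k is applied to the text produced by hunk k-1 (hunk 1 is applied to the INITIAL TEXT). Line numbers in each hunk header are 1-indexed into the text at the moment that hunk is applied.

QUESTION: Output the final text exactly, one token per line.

Answer: sht
azv
fgm
dsjly
tlz
kffwp
rdouc
mwox
pgi
asg
ahik
fxe
wpfq

Derivation:
Hunk 1: at line 3 remove [uyw] add [nuxyt,sucsz] -> 10 lines: sht azv fgm fxngg nuxyt sucsz asg ahik fxe wpfq
Hunk 2: at line 2 remove [fxngg] add [dsjly,tlz] -> 11 lines: sht azv fgm dsjly tlz nuxyt sucsz asg ahik fxe wpfq
Hunk 3: at line 4 remove [nuxyt] add [kffwp,hzhes] -> 12 lines: sht azv fgm dsjly tlz kffwp hzhes sucsz asg ahik fxe wpfq
Hunk 4: at line 6 remove [sucsz] add [oce,mwox,pgi] -> 14 lines: sht azv fgm dsjly tlz kffwp hzhes oce mwox pgi asg ahik fxe wpfq
Hunk 5: at line 6 remove [hzhes,oce] add [rdouc] -> 13 lines: sht azv fgm dsjly tlz kffwp rdouc mwox pgi asg ahik fxe wpfq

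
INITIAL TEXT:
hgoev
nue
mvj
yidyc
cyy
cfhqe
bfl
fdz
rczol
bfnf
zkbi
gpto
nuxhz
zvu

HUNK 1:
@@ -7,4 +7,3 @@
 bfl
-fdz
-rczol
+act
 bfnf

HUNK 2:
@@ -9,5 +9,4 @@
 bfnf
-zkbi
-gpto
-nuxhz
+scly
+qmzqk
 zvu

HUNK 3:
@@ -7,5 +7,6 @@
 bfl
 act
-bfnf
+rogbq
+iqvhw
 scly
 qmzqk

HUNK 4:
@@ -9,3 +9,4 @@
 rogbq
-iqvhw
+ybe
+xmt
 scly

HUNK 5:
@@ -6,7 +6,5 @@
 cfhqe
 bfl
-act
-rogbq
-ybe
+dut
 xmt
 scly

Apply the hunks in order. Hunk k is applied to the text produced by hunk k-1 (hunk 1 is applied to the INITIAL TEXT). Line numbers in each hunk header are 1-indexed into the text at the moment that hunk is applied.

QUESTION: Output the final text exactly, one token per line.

Hunk 1: at line 7 remove [fdz,rczol] add [act] -> 13 lines: hgoev nue mvj yidyc cyy cfhqe bfl act bfnf zkbi gpto nuxhz zvu
Hunk 2: at line 9 remove [zkbi,gpto,nuxhz] add [scly,qmzqk] -> 12 lines: hgoev nue mvj yidyc cyy cfhqe bfl act bfnf scly qmzqk zvu
Hunk 3: at line 7 remove [bfnf] add [rogbq,iqvhw] -> 13 lines: hgoev nue mvj yidyc cyy cfhqe bfl act rogbq iqvhw scly qmzqk zvu
Hunk 4: at line 9 remove [iqvhw] add [ybe,xmt] -> 14 lines: hgoev nue mvj yidyc cyy cfhqe bfl act rogbq ybe xmt scly qmzqk zvu
Hunk 5: at line 6 remove [act,rogbq,ybe] add [dut] -> 12 lines: hgoev nue mvj yidyc cyy cfhqe bfl dut xmt scly qmzqk zvu

Answer: hgoev
nue
mvj
yidyc
cyy
cfhqe
bfl
dut
xmt
scly
qmzqk
zvu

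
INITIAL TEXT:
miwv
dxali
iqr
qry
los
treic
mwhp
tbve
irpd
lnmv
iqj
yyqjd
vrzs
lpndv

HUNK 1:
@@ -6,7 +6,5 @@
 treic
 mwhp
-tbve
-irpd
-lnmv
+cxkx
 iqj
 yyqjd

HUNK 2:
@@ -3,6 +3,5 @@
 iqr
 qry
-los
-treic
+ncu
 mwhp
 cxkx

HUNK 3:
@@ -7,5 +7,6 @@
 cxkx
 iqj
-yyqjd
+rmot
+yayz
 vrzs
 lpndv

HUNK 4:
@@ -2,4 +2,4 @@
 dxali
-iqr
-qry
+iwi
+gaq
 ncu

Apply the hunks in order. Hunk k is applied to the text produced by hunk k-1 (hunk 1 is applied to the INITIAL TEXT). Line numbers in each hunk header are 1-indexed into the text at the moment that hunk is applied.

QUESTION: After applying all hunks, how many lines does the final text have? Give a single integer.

Answer: 12

Derivation:
Hunk 1: at line 6 remove [tbve,irpd,lnmv] add [cxkx] -> 12 lines: miwv dxali iqr qry los treic mwhp cxkx iqj yyqjd vrzs lpndv
Hunk 2: at line 3 remove [los,treic] add [ncu] -> 11 lines: miwv dxali iqr qry ncu mwhp cxkx iqj yyqjd vrzs lpndv
Hunk 3: at line 7 remove [yyqjd] add [rmot,yayz] -> 12 lines: miwv dxali iqr qry ncu mwhp cxkx iqj rmot yayz vrzs lpndv
Hunk 4: at line 2 remove [iqr,qry] add [iwi,gaq] -> 12 lines: miwv dxali iwi gaq ncu mwhp cxkx iqj rmot yayz vrzs lpndv
Final line count: 12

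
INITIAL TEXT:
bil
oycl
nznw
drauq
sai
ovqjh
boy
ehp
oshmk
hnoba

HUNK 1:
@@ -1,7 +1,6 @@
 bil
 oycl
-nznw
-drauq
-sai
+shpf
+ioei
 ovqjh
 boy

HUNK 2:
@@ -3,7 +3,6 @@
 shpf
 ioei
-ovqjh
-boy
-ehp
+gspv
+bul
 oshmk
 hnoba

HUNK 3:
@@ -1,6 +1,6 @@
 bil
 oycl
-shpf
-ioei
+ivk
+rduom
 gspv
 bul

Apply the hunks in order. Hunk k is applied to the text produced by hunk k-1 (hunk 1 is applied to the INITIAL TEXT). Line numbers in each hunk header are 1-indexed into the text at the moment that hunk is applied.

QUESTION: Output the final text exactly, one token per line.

Hunk 1: at line 1 remove [nznw,drauq,sai] add [shpf,ioei] -> 9 lines: bil oycl shpf ioei ovqjh boy ehp oshmk hnoba
Hunk 2: at line 3 remove [ovqjh,boy,ehp] add [gspv,bul] -> 8 lines: bil oycl shpf ioei gspv bul oshmk hnoba
Hunk 3: at line 1 remove [shpf,ioei] add [ivk,rduom] -> 8 lines: bil oycl ivk rduom gspv bul oshmk hnoba

Answer: bil
oycl
ivk
rduom
gspv
bul
oshmk
hnoba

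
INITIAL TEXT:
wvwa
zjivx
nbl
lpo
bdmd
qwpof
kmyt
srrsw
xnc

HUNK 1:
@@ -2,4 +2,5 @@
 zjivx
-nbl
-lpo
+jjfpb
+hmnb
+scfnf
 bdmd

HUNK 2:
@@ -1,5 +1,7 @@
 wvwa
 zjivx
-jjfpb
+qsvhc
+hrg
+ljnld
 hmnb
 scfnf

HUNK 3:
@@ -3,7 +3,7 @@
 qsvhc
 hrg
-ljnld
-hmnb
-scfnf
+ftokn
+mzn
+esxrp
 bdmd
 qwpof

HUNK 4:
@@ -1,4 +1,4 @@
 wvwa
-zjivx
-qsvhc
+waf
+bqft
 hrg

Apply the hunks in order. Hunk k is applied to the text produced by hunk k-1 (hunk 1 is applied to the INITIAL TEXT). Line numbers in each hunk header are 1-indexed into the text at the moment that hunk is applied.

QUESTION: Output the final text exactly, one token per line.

Answer: wvwa
waf
bqft
hrg
ftokn
mzn
esxrp
bdmd
qwpof
kmyt
srrsw
xnc

Derivation:
Hunk 1: at line 2 remove [nbl,lpo] add [jjfpb,hmnb,scfnf] -> 10 lines: wvwa zjivx jjfpb hmnb scfnf bdmd qwpof kmyt srrsw xnc
Hunk 2: at line 1 remove [jjfpb] add [qsvhc,hrg,ljnld] -> 12 lines: wvwa zjivx qsvhc hrg ljnld hmnb scfnf bdmd qwpof kmyt srrsw xnc
Hunk 3: at line 3 remove [ljnld,hmnb,scfnf] add [ftokn,mzn,esxrp] -> 12 lines: wvwa zjivx qsvhc hrg ftokn mzn esxrp bdmd qwpof kmyt srrsw xnc
Hunk 4: at line 1 remove [zjivx,qsvhc] add [waf,bqft] -> 12 lines: wvwa waf bqft hrg ftokn mzn esxrp bdmd qwpof kmyt srrsw xnc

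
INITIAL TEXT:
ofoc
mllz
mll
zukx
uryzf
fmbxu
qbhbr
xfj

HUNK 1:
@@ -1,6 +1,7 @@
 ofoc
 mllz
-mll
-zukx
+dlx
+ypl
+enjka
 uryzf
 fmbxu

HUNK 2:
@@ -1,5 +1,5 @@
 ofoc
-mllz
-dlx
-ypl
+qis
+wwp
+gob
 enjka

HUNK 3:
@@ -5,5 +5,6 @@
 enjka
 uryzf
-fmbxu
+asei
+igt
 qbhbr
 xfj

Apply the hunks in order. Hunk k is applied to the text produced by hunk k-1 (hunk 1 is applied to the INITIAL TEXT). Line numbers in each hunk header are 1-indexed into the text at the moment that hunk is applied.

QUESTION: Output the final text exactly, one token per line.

Hunk 1: at line 1 remove [mll,zukx] add [dlx,ypl,enjka] -> 9 lines: ofoc mllz dlx ypl enjka uryzf fmbxu qbhbr xfj
Hunk 2: at line 1 remove [mllz,dlx,ypl] add [qis,wwp,gob] -> 9 lines: ofoc qis wwp gob enjka uryzf fmbxu qbhbr xfj
Hunk 3: at line 5 remove [fmbxu] add [asei,igt] -> 10 lines: ofoc qis wwp gob enjka uryzf asei igt qbhbr xfj

Answer: ofoc
qis
wwp
gob
enjka
uryzf
asei
igt
qbhbr
xfj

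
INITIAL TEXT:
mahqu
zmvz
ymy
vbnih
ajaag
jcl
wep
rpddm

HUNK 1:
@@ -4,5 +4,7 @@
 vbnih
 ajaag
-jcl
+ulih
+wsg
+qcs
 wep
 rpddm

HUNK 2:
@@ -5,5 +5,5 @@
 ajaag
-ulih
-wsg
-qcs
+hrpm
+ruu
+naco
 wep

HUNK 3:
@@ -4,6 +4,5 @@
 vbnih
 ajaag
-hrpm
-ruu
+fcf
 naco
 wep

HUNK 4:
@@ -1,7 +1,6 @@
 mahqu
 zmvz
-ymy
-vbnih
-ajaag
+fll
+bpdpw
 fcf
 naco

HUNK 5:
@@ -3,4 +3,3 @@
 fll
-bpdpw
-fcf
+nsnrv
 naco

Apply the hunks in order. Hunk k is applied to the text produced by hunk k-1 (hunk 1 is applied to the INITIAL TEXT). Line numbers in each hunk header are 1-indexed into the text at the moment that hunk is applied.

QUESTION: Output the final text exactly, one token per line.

Answer: mahqu
zmvz
fll
nsnrv
naco
wep
rpddm

Derivation:
Hunk 1: at line 4 remove [jcl] add [ulih,wsg,qcs] -> 10 lines: mahqu zmvz ymy vbnih ajaag ulih wsg qcs wep rpddm
Hunk 2: at line 5 remove [ulih,wsg,qcs] add [hrpm,ruu,naco] -> 10 lines: mahqu zmvz ymy vbnih ajaag hrpm ruu naco wep rpddm
Hunk 3: at line 4 remove [hrpm,ruu] add [fcf] -> 9 lines: mahqu zmvz ymy vbnih ajaag fcf naco wep rpddm
Hunk 4: at line 1 remove [ymy,vbnih,ajaag] add [fll,bpdpw] -> 8 lines: mahqu zmvz fll bpdpw fcf naco wep rpddm
Hunk 5: at line 3 remove [bpdpw,fcf] add [nsnrv] -> 7 lines: mahqu zmvz fll nsnrv naco wep rpddm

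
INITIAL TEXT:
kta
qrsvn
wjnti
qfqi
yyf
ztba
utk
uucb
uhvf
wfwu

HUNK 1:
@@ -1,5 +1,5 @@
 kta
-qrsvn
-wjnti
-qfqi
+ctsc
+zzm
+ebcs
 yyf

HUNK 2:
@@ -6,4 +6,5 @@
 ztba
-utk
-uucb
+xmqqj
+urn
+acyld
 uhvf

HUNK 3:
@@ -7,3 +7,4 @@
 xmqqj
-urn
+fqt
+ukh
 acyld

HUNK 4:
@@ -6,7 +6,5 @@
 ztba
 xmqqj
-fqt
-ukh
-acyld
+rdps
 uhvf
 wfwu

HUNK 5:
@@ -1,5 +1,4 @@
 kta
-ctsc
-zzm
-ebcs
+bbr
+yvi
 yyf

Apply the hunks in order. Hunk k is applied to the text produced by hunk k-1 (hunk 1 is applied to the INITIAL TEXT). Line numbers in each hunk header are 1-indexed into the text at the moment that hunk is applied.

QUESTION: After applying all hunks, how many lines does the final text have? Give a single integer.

Answer: 9

Derivation:
Hunk 1: at line 1 remove [qrsvn,wjnti,qfqi] add [ctsc,zzm,ebcs] -> 10 lines: kta ctsc zzm ebcs yyf ztba utk uucb uhvf wfwu
Hunk 2: at line 6 remove [utk,uucb] add [xmqqj,urn,acyld] -> 11 lines: kta ctsc zzm ebcs yyf ztba xmqqj urn acyld uhvf wfwu
Hunk 3: at line 7 remove [urn] add [fqt,ukh] -> 12 lines: kta ctsc zzm ebcs yyf ztba xmqqj fqt ukh acyld uhvf wfwu
Hunk 4: at line 6 remove [fqt,ukh,acyld] add [rdps] -> 10 lines: kta ctsc zzm ebcs yyf ztba xmqqj rdps uhvf wfwu
Hunk 5: at line 1 remove [ctsc,zzm,ebcs] add [bbr,yvi] -> 9 lines: kta bbr yvi yyf ztba xmqqj rdps uhvf wfwu
Final line count: 9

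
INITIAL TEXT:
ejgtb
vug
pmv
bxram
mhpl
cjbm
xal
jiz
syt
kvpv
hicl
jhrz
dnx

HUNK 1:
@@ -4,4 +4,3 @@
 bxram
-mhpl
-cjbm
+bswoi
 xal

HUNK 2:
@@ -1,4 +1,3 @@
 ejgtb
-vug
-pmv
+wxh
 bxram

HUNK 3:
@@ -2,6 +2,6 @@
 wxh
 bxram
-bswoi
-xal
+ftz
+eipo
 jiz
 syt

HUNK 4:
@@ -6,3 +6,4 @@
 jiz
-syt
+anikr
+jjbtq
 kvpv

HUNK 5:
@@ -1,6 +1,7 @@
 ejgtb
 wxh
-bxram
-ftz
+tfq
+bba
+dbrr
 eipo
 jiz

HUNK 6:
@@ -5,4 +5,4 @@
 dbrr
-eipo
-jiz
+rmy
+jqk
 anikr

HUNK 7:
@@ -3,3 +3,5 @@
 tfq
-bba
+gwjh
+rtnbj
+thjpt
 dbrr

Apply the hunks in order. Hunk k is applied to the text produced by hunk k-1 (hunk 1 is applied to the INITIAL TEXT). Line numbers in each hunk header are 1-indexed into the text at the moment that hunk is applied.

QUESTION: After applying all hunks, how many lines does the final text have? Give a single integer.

Answer: 15

Derivation:
Hunk 1: at line 4 remove [mhpl,cjbm] add [bswoi] -> 12 lines: ejgtb vug pmv bxram bswoi xal jiz syt kvpv hicl jhrz dnx
Hunk 2: at line 1 remove [vug,pmv] add [wxh] -> 11 lines: ejgtb wxh bxram bswoi xal jiz syt kvpv hicl jhrz dnx
Hunk 3: at line 2 remove [bswoi,xal] add [ftz,eipo] -> 11 lines: ejgtb wxh bxram ftz eipo jiz syt kvpv hicl jhrz dnx
Hunk 4: at line 6 remove [syt] add [anikr,jjbtq] -> 12 lines: ejgtb wxh bxram ftz eipo jiz anikr jjbtq kvpv hicl jhrz dnx
Hunk 5: at line 1 remove [bxram,ftz] add [tfq,bba,dbrr] -> 13 lines: ejgtb wxh tfq bba dbrr eipo jiz anikr jjbtq kvpv hicl jhrz dnx
Hunk 6: at line 5 remove [eipo,jiz] add [rmy,jqk] -> 13 lines: ejgtb wxh tfq bba dbrr rmy jqk anikr jjbtq kvpv hicl jhrz dnx
Hunk 7: at line 3 remove [bba] add [gwjh,rtnbj,thjpt] -> 15 lines: ejgtb wxh tfq gwjh rtnbj thjpt dbrr rmy jqk anikr jjbtq kvpv hicl jhrz dnx
Final line count: 15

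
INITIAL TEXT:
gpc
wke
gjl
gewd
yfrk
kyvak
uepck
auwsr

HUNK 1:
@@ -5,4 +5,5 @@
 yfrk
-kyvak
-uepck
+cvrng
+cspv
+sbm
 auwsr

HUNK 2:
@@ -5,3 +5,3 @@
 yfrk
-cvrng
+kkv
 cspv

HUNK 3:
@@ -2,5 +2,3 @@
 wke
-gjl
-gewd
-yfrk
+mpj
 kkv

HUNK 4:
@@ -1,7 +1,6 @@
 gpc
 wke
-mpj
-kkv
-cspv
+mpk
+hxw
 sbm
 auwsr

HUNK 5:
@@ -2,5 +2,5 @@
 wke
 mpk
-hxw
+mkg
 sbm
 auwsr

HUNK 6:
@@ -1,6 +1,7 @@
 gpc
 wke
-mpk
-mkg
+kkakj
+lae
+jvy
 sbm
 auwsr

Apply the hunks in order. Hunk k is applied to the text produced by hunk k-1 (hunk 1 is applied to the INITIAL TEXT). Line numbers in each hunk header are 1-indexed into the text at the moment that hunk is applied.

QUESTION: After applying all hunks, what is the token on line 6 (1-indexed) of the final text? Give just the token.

Hunk 1: at line 5 remove [kyvak,uepck] add [cvrng,cspv,sbm] -> 9 lines: gpc wke gjl gewd yfrk cvrng cspv sbm auwsr
Hunk 2: at line 5 remove [cvrng] add [kkv] -> 9 lines: gpc wke gjl gewd yfrk kkv cspv sbm auwsr
Hunk 3: at line 2 remove [gjl,gewd,yfrk] add [mpj] -> 7 lines: gpc wke mpj kkv cspv sbm auwsr
Hunk 4: at line 1 remove [mpj,kkv,cspv] add [mpk,hxw] -> 6 lines: gpc wke mpk hxw sbm auwsr
Hunk 5: at line 2 remove [hxw] add [mkg] -> 6 lines: gpc wke mpk mkg sbm auwsr
Hunk 6: at line 1 remove [mpk,mkg] add [kkakj,lae,jvy] -> 7 lines: gpc wke kkakj lae jvy sbm auwsr
Final line 6: sbm

Answer: sbm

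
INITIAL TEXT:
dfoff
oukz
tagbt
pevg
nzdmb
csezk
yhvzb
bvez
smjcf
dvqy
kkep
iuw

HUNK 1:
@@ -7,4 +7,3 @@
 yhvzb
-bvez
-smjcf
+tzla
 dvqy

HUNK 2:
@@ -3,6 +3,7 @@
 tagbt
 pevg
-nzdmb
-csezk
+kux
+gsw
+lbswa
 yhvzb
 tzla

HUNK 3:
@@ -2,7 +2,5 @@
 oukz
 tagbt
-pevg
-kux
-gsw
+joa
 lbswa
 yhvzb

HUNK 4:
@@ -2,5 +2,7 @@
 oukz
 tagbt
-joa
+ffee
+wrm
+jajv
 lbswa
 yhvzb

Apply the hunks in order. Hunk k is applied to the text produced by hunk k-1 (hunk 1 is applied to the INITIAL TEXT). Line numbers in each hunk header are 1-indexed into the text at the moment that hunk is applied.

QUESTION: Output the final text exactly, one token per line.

Hunk 1: at line 7 remove [bvez,smjcf] add [tzla] -> 11 lines: dfoff oukz tagbt pevg nzdmb csezk yhvzb tzla dvqy kkep iuw
Hunk 2: at line 3 remove [nzdmb,csezk] add [kux,gsw,lbswa] -> 12 lines: dfoff oukz tagbt pevg kux gsw lbswa yhvzb tzla dvqy kkep iuw
Hunk 3: at line 2 remove [pevg,kux,gsw] add [joa] -> 10 lines: dfoff oukz tagbt joa lbswa yhvzb tzla dvqy kkep iuw
Hunk 4: at line 2 remove [joa] add [ffee,wrm,jajv] -> 12 lines: dfoff oukz tagbt ffee wrm jajv lbswa yhvzb tzla dvqy kkep iuw

Answer: dfoff
oukz
tagbt
ffee
wrm
jajv
lbswa
yhvzb
tzla
dvqy
kkep
iuw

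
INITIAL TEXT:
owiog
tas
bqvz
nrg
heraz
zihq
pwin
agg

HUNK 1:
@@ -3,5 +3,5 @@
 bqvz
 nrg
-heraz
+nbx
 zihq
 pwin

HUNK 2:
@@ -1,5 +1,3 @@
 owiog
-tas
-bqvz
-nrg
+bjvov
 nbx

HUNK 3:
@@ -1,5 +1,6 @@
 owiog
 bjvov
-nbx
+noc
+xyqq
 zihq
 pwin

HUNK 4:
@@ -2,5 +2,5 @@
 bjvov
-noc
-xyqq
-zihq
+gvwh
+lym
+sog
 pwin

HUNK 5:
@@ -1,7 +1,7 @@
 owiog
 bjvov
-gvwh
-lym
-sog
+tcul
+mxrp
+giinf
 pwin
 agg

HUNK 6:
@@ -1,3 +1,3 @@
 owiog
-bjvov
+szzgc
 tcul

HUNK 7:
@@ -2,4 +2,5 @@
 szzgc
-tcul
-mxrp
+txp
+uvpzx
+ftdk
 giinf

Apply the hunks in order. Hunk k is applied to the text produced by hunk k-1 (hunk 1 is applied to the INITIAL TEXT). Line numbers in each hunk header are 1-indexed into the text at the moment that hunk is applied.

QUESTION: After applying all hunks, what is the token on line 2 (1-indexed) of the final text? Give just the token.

Answer: szzgc

Derivation:
Hunk 1: at line 3 remove [heraz] add [nbx] -> 8 lines: owiog tas bqvz nrg nbx zihq pwin agg
Hunk 2: at line 1 remove [tas,bqvz,nrg] add [bjvov] -> 6 lines: owiog bjvov nbx zihq pwin agg
Hunk 3: at line 1 remove [nbx] add [noc,xyqq] -> 7 lines: owiog bjvov noc xyqq zihq pwin agg
Hunk 4: at line 2 remove [noc,xyqq,zihq] add [gvwh,lym,sog] -> 7 lines: owiog bjvov gvwh lym sog pwin agg
Hunk 5: at line 1 remove [gvwh,lym,sog] add [tcul,mxrp,giinf] -> 7 lines: owiog bjvov tcul mxrp giinf pwin agg
Hunk 6: at line 1 remove [bjvov] add [szzgc] -> 7 lines: owiog szzgc tcul mxrp giinf pwin agg
Hunk 7: at line 2 remove [tcul,mxrp] add [txp,uvpzx,ftdk] -> 8 lines: owiog szzgc txp uvpzx ftdk giinf pwin agg
Final line 2: szzgc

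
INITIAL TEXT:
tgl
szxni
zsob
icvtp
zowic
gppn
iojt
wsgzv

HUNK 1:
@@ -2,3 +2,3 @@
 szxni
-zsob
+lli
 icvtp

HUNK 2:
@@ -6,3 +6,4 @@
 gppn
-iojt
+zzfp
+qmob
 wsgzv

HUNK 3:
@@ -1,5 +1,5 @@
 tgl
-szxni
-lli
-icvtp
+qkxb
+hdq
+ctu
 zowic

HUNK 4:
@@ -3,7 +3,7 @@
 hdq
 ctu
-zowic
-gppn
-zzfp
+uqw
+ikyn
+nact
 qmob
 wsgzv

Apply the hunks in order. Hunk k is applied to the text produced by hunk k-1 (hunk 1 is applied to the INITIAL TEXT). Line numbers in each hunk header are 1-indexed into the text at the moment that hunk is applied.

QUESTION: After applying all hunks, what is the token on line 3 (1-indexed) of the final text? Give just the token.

Answer: hdq

Derivation:
Hunk 1: at line 2 remove [zsob] add [lli] -> 8 lines: tgl szxni lli icvtp zowic gppn iojt wsgzv
Hunk 2: at line 6 remove [iojt] add [zzfp,qmob] -> 9 lines: tgl szxni lli icvtp zowic gppn zzfp qmob wsgzv
Hunk 3: at line 1 remove [szxni,lli,icvtp] add [qkxb,hdq,ctu] -> 9 lines: tgl qkxb hdq ctu zowic gppn zzfp qmob wsgzv
Hunk 4: at line 3 remove [zowic,gppn,zzfp] add [uqw,ikyn,nact] -> 9 lines: tgl qkxb hdq ctu uqw ikyn nact qmob wsgzv
Final line 3: hdq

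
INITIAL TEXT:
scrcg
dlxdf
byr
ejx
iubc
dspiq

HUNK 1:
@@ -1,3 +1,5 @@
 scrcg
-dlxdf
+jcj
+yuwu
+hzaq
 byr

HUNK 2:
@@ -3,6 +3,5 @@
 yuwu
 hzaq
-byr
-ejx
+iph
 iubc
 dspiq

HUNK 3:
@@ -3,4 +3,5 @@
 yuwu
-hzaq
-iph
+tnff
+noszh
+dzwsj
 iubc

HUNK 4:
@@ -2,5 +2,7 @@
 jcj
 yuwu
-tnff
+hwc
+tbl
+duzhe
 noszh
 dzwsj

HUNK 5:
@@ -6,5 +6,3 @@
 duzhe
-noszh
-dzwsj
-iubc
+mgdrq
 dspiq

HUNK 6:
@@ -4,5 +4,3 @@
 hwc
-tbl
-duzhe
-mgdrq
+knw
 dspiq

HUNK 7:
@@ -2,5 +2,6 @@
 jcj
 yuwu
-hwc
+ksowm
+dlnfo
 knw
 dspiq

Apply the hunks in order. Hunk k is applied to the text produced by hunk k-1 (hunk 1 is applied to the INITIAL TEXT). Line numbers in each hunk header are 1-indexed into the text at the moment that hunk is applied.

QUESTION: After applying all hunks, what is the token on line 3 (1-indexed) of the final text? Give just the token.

Hunk 1: at line 1 remove [dlxdf] add [jcj,yuwu,hzaq] -> 8 lines: scrcg jcj yuwu hzaq byr ejx iubc dspiq
Hunk 2: at line 3 remove [byr,ejx] add [iph] -> 7 lines: scrcg jcj yuwu hzaq iph iubc dspiq
Hunk 3: at line 3 remove [hzaq,iph] add [tnff,noszh,dzwsj] -> 8 lines: scrcg jcj yuwu tnff noszh dzwsj iubc dspiq
Hunk 4: at line 2 remove [tnff] add [hwc,tbl,duzhe] -> 10 lines: scrcg jcj yuwu hwc tbl duzhe noszh dzwsj iubc dspiq
Hunk 5: at line 6 remove [noszh,dzwsj,iubc] add [mgdrq] -> 8 lines: scrcg jcj yuwu hwc tbl duzhe mgdrq dspiq
Hunk 6: at line 4 remove [tbl,duzhe,mgdrq] add [knw] -> 6 lines: scrcg jcj yuwu hwc knw dspiq
Hunk 7: at line 2 remove [hwc] add [ksowm,dlnfo] -> 7 lines: scrcg jcj yuwu ksowm dlnfo knw dspiq
Final line 3: yuwu

Answer: yuwu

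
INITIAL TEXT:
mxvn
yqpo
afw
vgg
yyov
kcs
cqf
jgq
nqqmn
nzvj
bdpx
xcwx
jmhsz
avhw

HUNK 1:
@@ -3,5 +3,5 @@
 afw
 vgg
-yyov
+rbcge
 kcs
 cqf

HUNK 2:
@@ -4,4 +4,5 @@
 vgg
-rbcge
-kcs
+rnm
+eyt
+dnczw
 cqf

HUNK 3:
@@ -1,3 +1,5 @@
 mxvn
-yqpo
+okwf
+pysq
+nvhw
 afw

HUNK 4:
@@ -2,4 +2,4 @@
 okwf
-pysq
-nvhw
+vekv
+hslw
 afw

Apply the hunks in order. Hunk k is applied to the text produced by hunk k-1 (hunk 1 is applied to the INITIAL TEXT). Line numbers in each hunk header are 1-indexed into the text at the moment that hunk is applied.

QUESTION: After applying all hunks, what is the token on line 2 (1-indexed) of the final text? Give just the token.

Hunk 1: at line 3 remove [yyov] add [rbcge] -> 14 lines: mxvn yqpo afw vgg rbcge kcs cqf jgq nqqmn nzvj bdpx xcwx jmhsz avhw
Hunk 2: at line 4 remove [rbcge,kcs] add [rnm,eyt,dnczw] -> 15 lines: mxvn yqpo afw vgg rnm eyt dnczw cqf jgq nqqmn nzvj bdpx xcwx jmhsz avhw
Hunk 3: at line 1 remove [yqpo] add [okwf,pysq,nvhw] -> 17 lines: mxvn okwf pysq nvhw afw vgg rnm eyt dnczw cqf jgq nqqmn nzvj bdpx xcwx jmhsz avhw
Hunk 4: at line 2 remove [pysq,nvhw] add [vekv,hslw] -> 17 lines: mxvn okwf vekv hslw afw vgg rnm eyt dnczw cqf jgq nqqmn nzvj bdpx xcwx jmhsz avhw
Final line 2: okwf

Answer: okwf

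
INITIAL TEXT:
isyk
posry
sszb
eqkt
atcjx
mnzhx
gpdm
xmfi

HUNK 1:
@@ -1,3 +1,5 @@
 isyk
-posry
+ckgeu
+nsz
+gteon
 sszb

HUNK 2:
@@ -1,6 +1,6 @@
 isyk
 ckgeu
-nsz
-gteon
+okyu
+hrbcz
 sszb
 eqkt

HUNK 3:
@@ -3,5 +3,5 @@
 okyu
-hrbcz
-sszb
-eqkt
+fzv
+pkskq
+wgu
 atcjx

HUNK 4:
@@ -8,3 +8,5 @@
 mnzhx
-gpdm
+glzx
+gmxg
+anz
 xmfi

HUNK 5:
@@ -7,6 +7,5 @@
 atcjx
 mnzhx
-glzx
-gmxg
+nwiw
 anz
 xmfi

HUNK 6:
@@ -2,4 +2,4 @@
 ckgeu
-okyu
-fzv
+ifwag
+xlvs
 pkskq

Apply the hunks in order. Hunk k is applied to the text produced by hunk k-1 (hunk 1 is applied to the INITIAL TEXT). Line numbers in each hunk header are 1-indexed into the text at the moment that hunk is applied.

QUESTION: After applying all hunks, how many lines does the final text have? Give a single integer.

Hunk 1: at line 1 remove [posry] add [ckgeu,nsz,gteon] -> 10 lines: isyk ckgeu nsz gteon sszb eqkt atcjx mnzhx gpdm xmfi
Hunk 2: at line 1 remove [nsz,gteon] add [okyu,hrbcz] -> 10 lines: isyk ckgeu okyu hrbcz sszb eqkt atcjx mnzhx gpdm xmfi
Hunk 3: at line 3 remove [hrbcz,sszb,eqkt] add [fzv,pkskq,wgu] -> 10 lines: isyk ckgeu okyu fzv pkskq wgu atcjx mnzhx gpdm xmfi
Hunk 4: at line 8 remove [gpdm] add [glzx,gmxg,anz] -> 12 lines: isyk ckgeu okyu fzv pkskq wgu atcjx mnzhx glzx gmxg anz xmfi
Hunk 5: at line 7 remove [glzx,gmxg] add [nwiw] -> 11 lines: isyk ckgeu okyu fzv pkskq wgu atcjx mnzhx nwiw anz xmfi
Hunk 6: at line 2 remove [okyu,fzv] add [ifwag,xlvs] -> 11 lines: isyk ckgeu ifwag xlvs pkskq wgu atcjx mnzhx nwiw anz xmfi
Final line count: 11

Answer: 11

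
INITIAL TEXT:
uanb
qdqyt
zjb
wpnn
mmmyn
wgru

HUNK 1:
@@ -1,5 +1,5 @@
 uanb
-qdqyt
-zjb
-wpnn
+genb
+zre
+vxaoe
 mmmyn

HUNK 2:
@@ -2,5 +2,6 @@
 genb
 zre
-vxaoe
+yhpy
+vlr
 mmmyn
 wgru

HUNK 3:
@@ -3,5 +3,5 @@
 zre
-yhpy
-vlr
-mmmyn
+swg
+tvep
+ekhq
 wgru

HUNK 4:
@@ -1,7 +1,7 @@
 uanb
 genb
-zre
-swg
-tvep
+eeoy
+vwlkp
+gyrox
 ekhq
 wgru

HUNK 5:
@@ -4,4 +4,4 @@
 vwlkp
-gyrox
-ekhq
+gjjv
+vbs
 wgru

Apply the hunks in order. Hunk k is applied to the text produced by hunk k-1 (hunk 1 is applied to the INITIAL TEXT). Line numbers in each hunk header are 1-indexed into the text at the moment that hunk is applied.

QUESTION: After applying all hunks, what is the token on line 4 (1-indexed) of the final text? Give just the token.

Answer: vwlkp

Derivation:
Hunk 1: at line 1 remove [qdqyt,zjb,wpnn] add [genb,zre,vxaoe] -> 6 lines: uanb genb zre vxaoe mmmyn wgru
Hunk 2: at line 2 remove [vxaoe] add [yhpy,vlr] -> 7 lines: uanb genb zre yhpy vlr mmmyn wgru
Hunk 3: at line 3 remove [yhpy,vlr,mmmyn] add [swg,tvep,ekhq] -> 7 lines: uanb genb zre swg tvep ekhq wgru
Hunk 4: at line 1 remove [zre,swg,tvep] add [eeoy,vwlkp,gyrox] -> 7 lines: uanb genb eeoy vwlkp gyrox ekhq wgru
Hunk 5: at line 4 remove [gyrox,ekhq] add [gjjv,vbs] -> 7 lines: uanb genb eeoy vwlkp gjjv vbs wgru
Final line 4: vwlkp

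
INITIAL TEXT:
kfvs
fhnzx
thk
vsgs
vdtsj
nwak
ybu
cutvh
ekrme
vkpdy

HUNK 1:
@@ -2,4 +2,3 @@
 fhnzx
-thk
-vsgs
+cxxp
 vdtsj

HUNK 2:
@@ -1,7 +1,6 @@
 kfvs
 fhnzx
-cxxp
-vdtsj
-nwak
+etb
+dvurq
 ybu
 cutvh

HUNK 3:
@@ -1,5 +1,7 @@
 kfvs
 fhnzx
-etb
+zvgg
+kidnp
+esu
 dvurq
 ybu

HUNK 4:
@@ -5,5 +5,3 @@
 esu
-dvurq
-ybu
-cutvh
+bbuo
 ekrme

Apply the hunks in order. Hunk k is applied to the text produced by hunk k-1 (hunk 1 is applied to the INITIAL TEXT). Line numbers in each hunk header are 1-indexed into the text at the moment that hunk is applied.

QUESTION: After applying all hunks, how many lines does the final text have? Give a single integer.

Hunk 1: at line 2 remove [thk,vsgs] add [cxxp] -> 9 lines: kfvs fhnzx cxxp vdtsj nwak ybu cutvh ekrme vkpdy
Hunk 2: at line 1 remove [cxxp,vdtsj,nwak] add [etb,dvurq] -> 8 lines: kfvs fhnzx etb dvurq ybu cutvh ekrme vkpdy
Hunk 3: at line 1 remove [etb] add [zvgg,kidnp,esu] -> 10 lines: kfvs fhnzx zvgg kidnp esu dvurq ybu cutvh ekrme vkpdy
Hunk 4: at line 5 remove [dvurq,ybu,cutvh] add [bbuo] -> 8 lines: kfvs fhnzx zvgg kidnp esu bbuo ekrme vkpdy
Final line count: 8

Answer: 8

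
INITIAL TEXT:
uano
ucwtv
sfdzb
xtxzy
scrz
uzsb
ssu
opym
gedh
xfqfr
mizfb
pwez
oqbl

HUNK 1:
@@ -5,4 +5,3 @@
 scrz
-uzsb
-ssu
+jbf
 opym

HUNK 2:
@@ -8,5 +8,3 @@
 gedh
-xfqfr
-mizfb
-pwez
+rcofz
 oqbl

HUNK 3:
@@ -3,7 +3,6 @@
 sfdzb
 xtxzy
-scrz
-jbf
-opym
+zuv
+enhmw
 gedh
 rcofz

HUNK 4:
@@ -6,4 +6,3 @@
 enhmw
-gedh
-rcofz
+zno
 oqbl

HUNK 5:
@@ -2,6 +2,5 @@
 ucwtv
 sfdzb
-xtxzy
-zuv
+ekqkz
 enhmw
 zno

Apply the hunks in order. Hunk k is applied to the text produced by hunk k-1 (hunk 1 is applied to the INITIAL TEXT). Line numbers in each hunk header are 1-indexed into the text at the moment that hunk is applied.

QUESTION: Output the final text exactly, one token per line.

Hunk 1: at line 5 remove [uzsb,ssu] add [jbf] -> 12 lines: uano ucwtv sfdzb xtxzy scrz jbf opym gedh xfqfr mizfb pwez oqbl
Hunk 2: at line 8 remove [xfqfr,mizfb,pwez] add [rcofz] -> 10 lines: uano ucwtv sfdzb xtxzy scrz jbf opym gedh rcofz oqbl
Hunk 3: at line 3 remove [scrz,jbf,opym] add [zuv,enhmw] -> 9 lines: uano ucwtv sfdzb xtxzy zuv enhmw gedh rcofz oqbl
Hunk 4: at line 6 remove [gedh,rcofz] add [zno] -> 8 lines: uano ucwtv sfdzb xtxzy zuv enhmw zno oqbl
Hunk 5: at line 2 remove [xtxzy,zuv] add [ekqkz] -> 7 lines: uano ucwtv sfdzb ekqkz enhmw zno oqbl

Answer: uano
ucwtv
sfdzb
ekqkz
enhmw
zno
oqbl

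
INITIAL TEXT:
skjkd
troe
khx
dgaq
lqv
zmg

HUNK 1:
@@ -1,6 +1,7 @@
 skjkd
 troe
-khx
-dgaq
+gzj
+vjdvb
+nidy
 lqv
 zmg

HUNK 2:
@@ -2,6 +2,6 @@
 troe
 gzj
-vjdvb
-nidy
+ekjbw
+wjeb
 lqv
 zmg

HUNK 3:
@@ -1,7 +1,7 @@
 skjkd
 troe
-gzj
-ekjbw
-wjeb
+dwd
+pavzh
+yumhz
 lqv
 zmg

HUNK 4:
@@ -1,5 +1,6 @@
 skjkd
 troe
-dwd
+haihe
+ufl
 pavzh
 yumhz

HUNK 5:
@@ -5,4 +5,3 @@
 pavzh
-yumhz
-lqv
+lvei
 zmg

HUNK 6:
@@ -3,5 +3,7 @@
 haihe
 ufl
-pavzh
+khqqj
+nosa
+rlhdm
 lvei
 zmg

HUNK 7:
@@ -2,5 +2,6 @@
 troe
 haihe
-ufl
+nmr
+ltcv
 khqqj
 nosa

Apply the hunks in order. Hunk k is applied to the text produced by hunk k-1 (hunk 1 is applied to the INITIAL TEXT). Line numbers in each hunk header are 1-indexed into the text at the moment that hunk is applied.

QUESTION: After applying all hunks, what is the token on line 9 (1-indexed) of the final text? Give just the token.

Answer: lvei

Derivation:
Hunk 1: at line 1 remove [khx,dgaq] add [gzj,vjdvb,nidy] -> 7 lines: skjkd troe gzj vjdvb nidy lqv zmg
Hunk 2: at line 2 remove [vjdvb,nidy] add [ekjbw,wjeb] -> 7 lines: skjkd troe gzj ekjbw wjeb lqv zmg
Hunk 3: at line 1 remove [gzj,ekjbw,wjeb] add [dwd,pavzh,yumhz] -> 7 lines: skjkd troe dwd pavzh yumhz lqv zmg
Hunk 4: at line 1 remove [dwd] add [haihe,ufl] -> 8 lines: skjkd troe haihe ufl pavzh yumhz lqv zmg
Hunk 5: at line 5 remove [yumhz,lqv] add [lvei] -> 7 lines: skjkd troe haihe ufl pavzh lvei zmg
Hunk 6: at line 3 remove [pavzh] add [khqqj,nosa,rlhdm] -> 9 lines: skjkd troe haihe ufl khqqj nosa rlhdm lvei zmg
Hunk 7: at line 2 remove [ufl] add [nmr,ltcv] -> 10 lines: skjkd troe haihe nmr ltcv khqqj nosa rlhdm lvei zmg
Final line 9: lvei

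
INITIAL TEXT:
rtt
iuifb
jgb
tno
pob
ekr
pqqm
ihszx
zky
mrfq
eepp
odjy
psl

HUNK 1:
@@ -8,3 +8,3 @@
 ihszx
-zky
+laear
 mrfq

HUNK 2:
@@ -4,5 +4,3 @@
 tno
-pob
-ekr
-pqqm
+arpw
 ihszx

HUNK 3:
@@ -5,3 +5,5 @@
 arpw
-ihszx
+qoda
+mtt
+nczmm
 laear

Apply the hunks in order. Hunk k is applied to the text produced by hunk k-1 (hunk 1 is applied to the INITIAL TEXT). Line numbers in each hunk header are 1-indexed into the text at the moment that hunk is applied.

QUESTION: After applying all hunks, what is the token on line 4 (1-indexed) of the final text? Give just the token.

Hunk 1: at line 8 remove [zky] add [laear] -> 13 lines: rtt iuifb jgb tno pob ekr pqqm ihszx laear mrfq eepp odjy psl
Hunk 2: at line 4 remove [pob,ekr,pqqm] add [arpw] -> 11 lines: rtt iuifb jgb tno arpw ihszx laear mrfq eepp odjy psl
Hunk 3: at line 5 remove [ihszx] add [qoda,mtt,nczmm] -> 13 lines: rtt iuifb jgb tno arpw qoda mtt nczmm laear mrfq eepp odjy psl
Final line 4: tno

Answer: tno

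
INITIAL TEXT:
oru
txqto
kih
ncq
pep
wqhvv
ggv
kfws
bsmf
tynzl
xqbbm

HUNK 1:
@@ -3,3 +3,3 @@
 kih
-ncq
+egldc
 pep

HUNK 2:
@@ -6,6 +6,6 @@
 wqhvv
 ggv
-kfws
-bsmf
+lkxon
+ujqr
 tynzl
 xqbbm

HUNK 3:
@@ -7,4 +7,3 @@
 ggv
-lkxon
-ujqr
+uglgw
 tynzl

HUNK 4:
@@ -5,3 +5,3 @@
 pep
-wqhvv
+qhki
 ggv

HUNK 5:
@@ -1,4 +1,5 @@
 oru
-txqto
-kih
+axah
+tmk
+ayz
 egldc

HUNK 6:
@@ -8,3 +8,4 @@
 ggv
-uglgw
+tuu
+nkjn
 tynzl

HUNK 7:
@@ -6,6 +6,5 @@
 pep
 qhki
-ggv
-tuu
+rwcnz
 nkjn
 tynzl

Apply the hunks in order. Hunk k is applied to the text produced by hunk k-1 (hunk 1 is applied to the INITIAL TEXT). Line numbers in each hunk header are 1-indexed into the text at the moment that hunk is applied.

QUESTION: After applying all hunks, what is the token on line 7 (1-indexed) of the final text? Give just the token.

Hunk 1: at line 3 remove [ncq] add [egldc] -> 11 lines: oru txqto kih egldc pep wqhvv ggv kfws bsmf tynzl xqbbm
Hunk 2: at line 6 remove [kfws,bsmf] add [lkxon,ujqr] -> 11 lines: oru txqto kih egldc pep wqhvv ggv lkxon ujqr tynzl xqbbm
Hunk 3: at line 7 remove [lkxon,ujqr] add [uglgw] -> 10 lines: oru txqto kih egldc pep wqhvv ggv uglgw tynzl xqbbm
Hunk 4: at line 5 remove [wqhvv] add [qhki] -> 10 lines: oru txqto kih egldc pep qhki ggv uglgw tynzl xqbbm
Hunk 5: at line 1 remove [txqto,kih] add [axah,tmk,ayz] -> 11 lines: oru axah tmk ayz egldc pep qhki ggv uglgw tynzl xqbbm
Hunk 6: at line 8 remove [uglgw] add [tuu,nkjn] -> 12 lines: oru axah tmk ayz egldc pep qhki ggv tuu nkjn tynzl xqbbm
Hunk 7: at line 6 remove [ggv,tuu] add [rwcnz] -> 11 lines: oru axah tmk ayz egldc pep qhki rwcnz nkjn tynzl xqbbm
Final line 7: qhki

Answer: qhki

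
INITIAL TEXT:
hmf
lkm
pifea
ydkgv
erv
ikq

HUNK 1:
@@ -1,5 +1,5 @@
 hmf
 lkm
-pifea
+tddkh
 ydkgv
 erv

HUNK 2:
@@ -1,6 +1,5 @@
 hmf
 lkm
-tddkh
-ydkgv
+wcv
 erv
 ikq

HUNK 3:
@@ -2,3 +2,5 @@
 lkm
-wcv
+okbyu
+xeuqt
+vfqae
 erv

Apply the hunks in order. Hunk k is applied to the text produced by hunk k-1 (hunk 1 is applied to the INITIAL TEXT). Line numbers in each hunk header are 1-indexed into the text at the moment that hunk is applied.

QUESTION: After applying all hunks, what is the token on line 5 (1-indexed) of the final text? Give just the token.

Hunk 1: at line 1 remove [pifea] add [tddkh] -> 6 lines: hmf lkm tddkh ydkgv erv ikq
Hunk 2: at line 1 remove [tddkh,ydkgv] add [wcv] -> 5 lines: hmf lkm wcv erv ikq
Hunk 3: at line 2 remove [wcv] add [okbyu,xeuqt,vfqae] -> 7 lines: hmf lkm okbyu xeuqt vfqae erv ikq
Final line 5: vfqae

Answer: vfqae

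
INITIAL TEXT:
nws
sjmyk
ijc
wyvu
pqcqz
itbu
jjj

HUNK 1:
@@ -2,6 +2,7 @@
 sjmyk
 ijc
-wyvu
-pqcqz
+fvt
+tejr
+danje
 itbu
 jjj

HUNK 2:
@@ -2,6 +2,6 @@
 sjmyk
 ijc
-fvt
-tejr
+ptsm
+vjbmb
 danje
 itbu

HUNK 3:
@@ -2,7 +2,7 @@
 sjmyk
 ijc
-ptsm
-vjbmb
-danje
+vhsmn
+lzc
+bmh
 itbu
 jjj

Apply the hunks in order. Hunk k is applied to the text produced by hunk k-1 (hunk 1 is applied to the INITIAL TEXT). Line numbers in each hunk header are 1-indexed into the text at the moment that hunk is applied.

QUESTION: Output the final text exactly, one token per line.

Hunk 1: at line 2 remove [wyvu,pqcqz] add [fvt,tejr,danje] -> 8 lines: nws sjmyk ijc fvt tejr danje itbu jjj
Hunk 2: at line 2 remove [fvt,tejr] add [ptsm,vjbmb] -> 8 lines: nws sjmyk ijc ptsm vjbmb danje itbu jjj
Hunk 3: at line 2 remove [ptsm,vjbmb,danje] add [vhsmn,lzc,bmh] -> 8 lines: nws sjmyk ijc vhsmn lzc bmh itbu jjj

Answer: nws
sjmyk
ijc
vhsmn
lzc
bmh
itbu
jjj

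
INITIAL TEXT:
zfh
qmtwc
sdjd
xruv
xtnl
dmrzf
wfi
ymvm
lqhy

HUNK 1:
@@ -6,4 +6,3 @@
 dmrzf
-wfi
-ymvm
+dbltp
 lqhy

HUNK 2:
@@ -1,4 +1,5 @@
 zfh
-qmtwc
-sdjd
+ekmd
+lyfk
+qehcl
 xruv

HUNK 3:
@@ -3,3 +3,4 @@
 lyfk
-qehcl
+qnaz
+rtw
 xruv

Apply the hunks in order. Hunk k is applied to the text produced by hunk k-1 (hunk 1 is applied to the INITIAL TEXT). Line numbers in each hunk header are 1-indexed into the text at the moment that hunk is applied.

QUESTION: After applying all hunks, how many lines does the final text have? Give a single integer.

Answer: 10

Derivation:
Hunk 1: at line 6 remove [wfi,ymvm] add [dbltp] -> 8 lines: zfh qmtwc sdjd xruv xtnl dmrzf dbltp lqhy
Hunk 2: at line 1 remove [qmtwc,sdjd] add [ekmd,lyfk,qehcl] -> 9 lines: zfh ekmd lyfk qehcl xruv xtnl dmrzf dbltp lqhy
Hunk 3: at line 3 remove [qehcl] add [qnaz,rtw] -> 10 lines: zfh ekmd lyfk qnaz rtw xruv xtnl dmrzf dbltp lqhy
Final line count: 10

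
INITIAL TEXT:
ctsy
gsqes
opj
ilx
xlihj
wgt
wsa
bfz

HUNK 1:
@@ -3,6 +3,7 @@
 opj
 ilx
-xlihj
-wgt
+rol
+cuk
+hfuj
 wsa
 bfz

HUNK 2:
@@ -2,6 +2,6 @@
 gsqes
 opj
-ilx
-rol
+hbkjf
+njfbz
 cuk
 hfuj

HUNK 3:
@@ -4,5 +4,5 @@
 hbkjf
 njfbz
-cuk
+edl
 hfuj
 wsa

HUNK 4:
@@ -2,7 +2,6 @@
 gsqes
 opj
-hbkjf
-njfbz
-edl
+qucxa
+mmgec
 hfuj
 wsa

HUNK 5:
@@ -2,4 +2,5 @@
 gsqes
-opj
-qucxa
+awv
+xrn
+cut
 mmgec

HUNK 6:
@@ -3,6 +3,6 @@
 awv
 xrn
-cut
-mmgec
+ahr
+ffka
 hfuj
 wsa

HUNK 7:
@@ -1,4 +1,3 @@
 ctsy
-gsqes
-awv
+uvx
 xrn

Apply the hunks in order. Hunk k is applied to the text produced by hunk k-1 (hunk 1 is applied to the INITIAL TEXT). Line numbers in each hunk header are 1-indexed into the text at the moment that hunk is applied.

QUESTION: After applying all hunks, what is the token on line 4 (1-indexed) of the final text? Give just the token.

Hunk 1: at line 3 remove [xlihj,wgt] add [rol,cuk,hfuj] -> 9 lines: ctsy gsqes opj ilx rol cuk hfuj wsa bfz
Hunk 2: at line 2 remove [ilx,rol] add [hbkjf,njfbz] -> 9 lines: ctsy gsqes opj hbkjf njfbz cuk hfuj wsa bfz
Hunk 3: at line 4 remove [cuk] add [edl] -> 9 lines: ctsy gsqes opj hbkjf njfbz edl hfuj wsa bfz
Hunk 4: at line 2 remove [hbkjf,njfbz,edl] add [qucxa,mmgec] -> 8 lines: ctsy gsqes opj qucxa mmgec hfuj wsa bfz
Hunk 5: at line 2 remove [opj,qucxa] add [awv,xrn,cut] -> 9 lines: ctsy gsqes awv xrn cut mmgec hfuj wsa bfz
Hunk 6: at line 3 remove [cut,mmgec] add [ahr,ffka] -> 9 lines: ctsy gsqes awv xrn ahr ffka hfuj wsa bfz
Hunk 7: at line 1 remove [gsqes,awv] add [uvx] -> 8 lines: ctsy uvx xrn ahr ffka hfuj wsa bfz
Final line 4: ahr

Answer: ahr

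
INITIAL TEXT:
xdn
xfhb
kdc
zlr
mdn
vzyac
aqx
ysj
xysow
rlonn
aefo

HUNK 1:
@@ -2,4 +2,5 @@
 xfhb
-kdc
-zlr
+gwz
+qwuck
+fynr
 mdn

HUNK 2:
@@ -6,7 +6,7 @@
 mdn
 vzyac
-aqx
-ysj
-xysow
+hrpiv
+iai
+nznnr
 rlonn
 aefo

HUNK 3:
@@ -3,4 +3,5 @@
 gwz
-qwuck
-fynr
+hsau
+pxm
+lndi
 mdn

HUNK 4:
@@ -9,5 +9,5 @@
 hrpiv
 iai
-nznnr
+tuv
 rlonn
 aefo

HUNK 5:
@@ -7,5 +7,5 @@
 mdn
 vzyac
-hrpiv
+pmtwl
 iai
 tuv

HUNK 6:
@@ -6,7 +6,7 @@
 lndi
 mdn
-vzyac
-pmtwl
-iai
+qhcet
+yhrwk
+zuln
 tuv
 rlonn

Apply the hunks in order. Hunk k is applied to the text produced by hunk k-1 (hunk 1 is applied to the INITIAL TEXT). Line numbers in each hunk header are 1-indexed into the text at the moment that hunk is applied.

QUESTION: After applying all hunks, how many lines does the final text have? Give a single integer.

Answer: 13

Derivation:
Hunk 1: at line 2 remove [kdc,zlr] add [gwz,qwuck,fynr] -> 12 lines: xdn xfhb gwz qwuck fynr mdn vzyac aqx ysj xysow rlonn aefo
Hunk 2: at line 6 remove [aqx,ysj,xysow] add [hrpiv,iai,nznnr] -> 12 lines: xdn xfhb gwz qwuck fynr mdn vzyac hrpiv iai nznnr rlonn aefo
Hunk 3: at line 3 remove [qwuck,fynr] add [hsau,pxm,lndi] -> 13 lines: xdn xfhb gwz hsau pxm lndi mdn vzyac hrpiv iai nznnr rlonn aefo
Hunk 4: at line 9 remove [nznnr] add [tuv] -> 13 lines: xdn xfhb gwz hsau pxm lndi mdn vzyac hrpiv iai tuv rlonn aefo
Hunk 5: at line 7 remove [hrpiv] add [pmtwl] -> 13 lines: xdn xfhb gwz hsau pxm lndi mdn vzyac pmtwl iai tuv rlonn aefo
Hunk 6: at line 6 remove [vzyac,pmtwl,iai] add [qhcet,yhrwk,zuln] -> 13 lines: xdn xfhb gwz hsau pxm lndi mdn qhcet yhrwk zuln tuv rlonn aefo
Final line count: 13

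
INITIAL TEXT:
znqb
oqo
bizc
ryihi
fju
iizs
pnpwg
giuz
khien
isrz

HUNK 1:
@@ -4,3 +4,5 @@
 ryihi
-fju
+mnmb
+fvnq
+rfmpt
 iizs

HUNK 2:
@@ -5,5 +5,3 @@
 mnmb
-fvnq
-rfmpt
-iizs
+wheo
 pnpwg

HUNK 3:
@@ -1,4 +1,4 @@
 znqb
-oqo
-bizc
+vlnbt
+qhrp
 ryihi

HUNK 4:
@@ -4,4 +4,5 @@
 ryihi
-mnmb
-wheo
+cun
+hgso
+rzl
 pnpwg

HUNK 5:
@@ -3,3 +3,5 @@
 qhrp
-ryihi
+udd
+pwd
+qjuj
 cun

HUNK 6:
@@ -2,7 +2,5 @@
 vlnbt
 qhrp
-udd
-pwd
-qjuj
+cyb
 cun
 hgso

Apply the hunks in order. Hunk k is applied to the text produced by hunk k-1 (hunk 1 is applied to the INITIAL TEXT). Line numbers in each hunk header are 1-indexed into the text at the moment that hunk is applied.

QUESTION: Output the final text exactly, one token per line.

Answer: znqb
vlnbt
qhrp
cyb
cun
hgso
rzl
pnpwg
giuz
khien
isrz

Derivation:
Hunk 1: at line 4 remove [fju] add [mnmb,fvnq,rfmpt] -> 12 lines: znqb oqo bizc ryihi mnmb fvnq rfmpt iizs pnpwg giuz khien isrz
Hunk 2: at line 5 remove [fvnq,rfmpt,iizs] add [wheo] -> 10 lines: znqb oqo bizc ryihi mnmb wheo pnpwg giuz khien isrz
Hunk 3: at line 1 remove [oqo,bizc] add [vlnbt,qhrp] -> 10 lines: znqb vlnbt qhrp ryihi mnmb wheo pnpwg giuz khien isrz
Hunk 4: at line 4 remove [mnmb,wheo] add [cun,hgso,rzl] -> 11 lines: znqb vlnbt qhrp ryihi cun hgso rzl pnpwg giuz khien isrz
Hunk 5: at line 3 remove [ryihi] add [udd,pwd,qjuj] -> 13 lines: znqb vlnbt qhrp udd pwd qjuj cun hgso rzl pnpwg giuz khien isrz
Hunk 6: at line 2 remove [udd,pwd,qjuj] add [cyb] -> 11 lines: znqb vlnbt qhrp cyb cun hgso rzl pnpwg giuz khien isrz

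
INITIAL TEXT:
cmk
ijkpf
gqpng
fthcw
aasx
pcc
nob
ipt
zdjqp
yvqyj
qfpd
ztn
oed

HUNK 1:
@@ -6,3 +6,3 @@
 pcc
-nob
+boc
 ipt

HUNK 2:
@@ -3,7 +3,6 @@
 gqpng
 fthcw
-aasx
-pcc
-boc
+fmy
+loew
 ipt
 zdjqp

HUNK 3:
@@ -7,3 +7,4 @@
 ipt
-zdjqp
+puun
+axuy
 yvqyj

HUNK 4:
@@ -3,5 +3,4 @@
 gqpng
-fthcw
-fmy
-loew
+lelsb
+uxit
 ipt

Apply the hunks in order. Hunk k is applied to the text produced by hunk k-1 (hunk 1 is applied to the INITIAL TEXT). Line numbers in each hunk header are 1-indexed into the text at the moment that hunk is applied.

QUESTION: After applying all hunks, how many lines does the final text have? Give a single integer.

Hunk 1: at line 6 remove [nob] add [boc] -> 13 lines: cmk ijkpf gqpng fthcw aasx pcc boc ipt zdjqp yvqyj qfpd ztn oed
Hunk 2: at line 3 remove [aasx,pcc,boc] add [fmy,loew] -> 12 lines: cmk ijkpf gqpng fthcw fmy loew ipt zdjqp yvqyj qfpd ztn oed
Hunk 3: at line 7 remove [zdjqp] add [puun,axuy] -> 13 lines: cmk ijkpf gqpng fthcw fmy loew ipt puun axuy yvqyj qfpd ztn oed
Hunk 4: at line 3 remove [fthcw,fmy,loew] add [lelsb,uxit] -> 12 lines: cmk ijkpf gqpng lelsb uxit ipt puun axuy yvqyj qfpd ztn oed
Final line count: 12

Answer: 12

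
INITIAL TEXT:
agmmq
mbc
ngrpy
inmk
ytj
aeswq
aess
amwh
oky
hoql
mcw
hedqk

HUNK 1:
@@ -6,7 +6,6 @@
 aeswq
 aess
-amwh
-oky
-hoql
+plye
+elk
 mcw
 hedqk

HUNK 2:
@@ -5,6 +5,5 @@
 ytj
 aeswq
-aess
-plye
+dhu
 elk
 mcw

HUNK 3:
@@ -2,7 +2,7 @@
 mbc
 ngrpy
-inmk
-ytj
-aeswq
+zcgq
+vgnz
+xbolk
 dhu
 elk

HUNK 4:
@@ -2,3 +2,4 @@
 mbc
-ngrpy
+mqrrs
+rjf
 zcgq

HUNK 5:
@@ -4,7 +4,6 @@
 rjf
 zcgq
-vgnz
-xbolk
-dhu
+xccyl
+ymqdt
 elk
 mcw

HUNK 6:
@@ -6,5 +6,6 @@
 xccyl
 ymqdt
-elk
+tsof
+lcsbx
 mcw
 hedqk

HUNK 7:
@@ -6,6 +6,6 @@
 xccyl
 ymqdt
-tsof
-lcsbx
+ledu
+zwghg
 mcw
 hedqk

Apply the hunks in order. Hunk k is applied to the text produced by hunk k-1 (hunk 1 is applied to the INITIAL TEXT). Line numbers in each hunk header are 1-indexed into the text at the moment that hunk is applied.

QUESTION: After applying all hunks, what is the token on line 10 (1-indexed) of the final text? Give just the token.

Answer: mcw

Derivation:
Hunk 1: at line 6 remove [amwh,oky,hoql] add [plye,elk] -> 11 lines: agmmq mbc ngrpy inmk ytj aeswq aess plye elk mcw hedqk
Hunk 2: at line 5 remove [aess,plye] add [dhu] -> 10 lines: agmmq mbc ngrpy inmk ytj aeswq dhu elk mcw hedqk
Hunk 3: at line 2 remove [inmk,ytj,aeswq] add [zcgq,vgnz,xbolk] -> 10 lines: agmmq mbc ngrpy zcgq vgnz xbolk dhu elk mcw hedqk
Hunk 4: at line 2 remove [ngrpy] add [mqrrs,rjf] -> 11 lines: agmmq mbc mqrrs rjf zcgq vgnz xbolk dhu elk mcw hedqk
Hunk 5: at line 4 remove [vgnz,xbolk,dhu] add [xccyl,ymqdt] -> 10 lines: agmmq mbc mqrrs rjf zcgq xccyl ymqdt elk mcw hedqk
Hunk 6: at line 6 remove [elk] add [tsof,lcsbx] -> 11 lines: agmmq mbc mqrrs rjf zcgq xccyl ymqdt tsof lcsbx mcw hedqk
Hunk 7: at line 6 remove [tsof,lcsbx] add [ledu,zwghg] -> 11 lines: agmmq mbc mqrrs rjf zcgq xccyl ymqdt ledu zwghg mcw hedqk
Final line 10: mcw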